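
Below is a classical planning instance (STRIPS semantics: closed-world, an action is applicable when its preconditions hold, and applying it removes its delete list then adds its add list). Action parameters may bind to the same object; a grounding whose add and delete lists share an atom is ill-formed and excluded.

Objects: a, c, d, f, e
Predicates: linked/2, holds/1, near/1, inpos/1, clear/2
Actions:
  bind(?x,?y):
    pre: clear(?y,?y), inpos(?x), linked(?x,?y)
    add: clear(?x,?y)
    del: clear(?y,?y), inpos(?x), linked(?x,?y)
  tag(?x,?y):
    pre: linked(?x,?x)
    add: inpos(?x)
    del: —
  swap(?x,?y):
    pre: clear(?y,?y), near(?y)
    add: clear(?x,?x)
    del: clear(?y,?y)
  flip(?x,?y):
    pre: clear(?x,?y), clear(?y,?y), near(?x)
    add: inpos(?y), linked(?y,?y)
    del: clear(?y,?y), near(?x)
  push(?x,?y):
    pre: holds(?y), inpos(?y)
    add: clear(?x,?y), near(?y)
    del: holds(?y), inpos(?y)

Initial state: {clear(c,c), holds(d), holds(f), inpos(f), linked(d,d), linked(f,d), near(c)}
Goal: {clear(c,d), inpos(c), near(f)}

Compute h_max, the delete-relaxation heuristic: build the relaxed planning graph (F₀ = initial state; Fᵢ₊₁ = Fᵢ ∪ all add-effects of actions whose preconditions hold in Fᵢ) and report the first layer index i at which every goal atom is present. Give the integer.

2

F0 = init (7 atoms)
F1 = F0 ∪ {clear(a,a), clear(a,f), clear(c,f), clear(d,d), clear(d,f), clear(e,e), clear(e,f), clear(f,f), inpos(c), inpos(d), linked(c,c), near(f)}  (19 atoms)
F2 = F1 ∪ {clear(a,d), clear(c,d), clear(e,d), clear(f,d), linked(f,f), near(d)}  (25 atoms)
goal ⊆ F2  ⇒  h_max = 2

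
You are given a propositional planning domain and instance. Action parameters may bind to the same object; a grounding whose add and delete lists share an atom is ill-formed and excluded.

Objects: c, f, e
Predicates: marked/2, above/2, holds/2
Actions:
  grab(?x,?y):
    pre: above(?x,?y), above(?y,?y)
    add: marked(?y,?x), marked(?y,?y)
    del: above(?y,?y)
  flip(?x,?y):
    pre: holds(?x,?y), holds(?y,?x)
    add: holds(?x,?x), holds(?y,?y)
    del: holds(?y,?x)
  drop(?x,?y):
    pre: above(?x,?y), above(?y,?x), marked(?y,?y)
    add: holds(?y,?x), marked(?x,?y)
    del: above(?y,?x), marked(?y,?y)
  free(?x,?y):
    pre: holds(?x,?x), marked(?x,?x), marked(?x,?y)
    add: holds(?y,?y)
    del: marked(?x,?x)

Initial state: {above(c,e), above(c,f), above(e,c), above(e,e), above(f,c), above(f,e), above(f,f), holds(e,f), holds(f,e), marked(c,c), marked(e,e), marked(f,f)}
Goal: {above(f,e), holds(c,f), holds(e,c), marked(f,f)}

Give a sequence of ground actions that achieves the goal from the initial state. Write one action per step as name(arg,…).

1. drop(c,e)  →  {above(c,e), above(c,f), above(e,e), above(f,c), above(f,e), above(f,f), holds(e,c), holds(e,f), holds(f,e), marked(c,c), marked(c,e), marked(f,f)}
2. drop(f,c)  →  {above(c,e), above(e,e), above(f,c), above(f,e), above(f,f), holds(c,f), holds(e,c), holds(e,f), holds(f,e), marked(c,e), marked(f,c), marked(f,f)}

drop(c,e); drop(f,c)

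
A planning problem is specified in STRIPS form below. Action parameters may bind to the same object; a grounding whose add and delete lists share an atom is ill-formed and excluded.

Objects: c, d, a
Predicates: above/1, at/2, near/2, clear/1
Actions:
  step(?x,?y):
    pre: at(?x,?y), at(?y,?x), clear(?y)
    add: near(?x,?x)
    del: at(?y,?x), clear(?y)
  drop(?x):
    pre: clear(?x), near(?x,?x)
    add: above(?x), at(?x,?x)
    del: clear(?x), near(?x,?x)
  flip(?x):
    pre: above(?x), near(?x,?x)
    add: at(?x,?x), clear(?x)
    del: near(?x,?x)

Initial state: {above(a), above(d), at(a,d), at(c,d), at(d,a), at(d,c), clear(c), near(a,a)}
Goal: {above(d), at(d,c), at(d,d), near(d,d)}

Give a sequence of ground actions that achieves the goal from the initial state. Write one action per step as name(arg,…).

1. step(d,c)  →  {above(a), above(d), at(a,d), at(d,a), at(d,c), near(a,a), near(d,d)}
2. flip(d)  →  {above(a), above(d), at(a,d), at(d,a), at(d,c), at(d,d), clear(d), near(a,a)}
3. flip(a)  →  {above(a), above(d), at(a,a), at(a,d), at(d,a), at(d,c), at(d,d), clear(a), clear(d)}
4. step(d,a)  →  {above(a), above(d), at(a,a), at(d,a), at(d,c), at(d,d), clear(d), near(d,d)}

step(d,c); flip(d); flip(a); step(d,a)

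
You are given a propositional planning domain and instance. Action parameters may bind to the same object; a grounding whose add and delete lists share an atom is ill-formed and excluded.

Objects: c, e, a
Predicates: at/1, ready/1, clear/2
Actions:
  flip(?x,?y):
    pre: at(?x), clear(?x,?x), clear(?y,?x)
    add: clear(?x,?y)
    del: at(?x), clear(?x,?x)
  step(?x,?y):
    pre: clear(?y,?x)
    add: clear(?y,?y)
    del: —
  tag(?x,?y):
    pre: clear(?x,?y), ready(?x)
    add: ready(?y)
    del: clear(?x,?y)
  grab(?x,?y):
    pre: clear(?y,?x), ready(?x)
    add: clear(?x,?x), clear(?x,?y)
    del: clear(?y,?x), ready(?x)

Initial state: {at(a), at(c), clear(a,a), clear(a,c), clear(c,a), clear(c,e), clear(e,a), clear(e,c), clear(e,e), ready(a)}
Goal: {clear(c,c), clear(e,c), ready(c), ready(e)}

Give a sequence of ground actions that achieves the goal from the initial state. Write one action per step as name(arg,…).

step(e,c); tag(a,c); tag(c,e)

1. step(e,c)  →  {at(a), at(c), clear(a,a), clear(a,c), clear(c,a), clear(c,c), clear(c,e), clear(e,a), clear(e,c), clear(e,e), ready(a)}
2. tag(a,c)  →  {at(a), at(c), clear(a,a), clear(c,a), clear(c,c), clear(c,e), clear(e,a), clear(e,c), clear(e,e), ready(a), ready(c)}
3. tag(c,e)  →  {at(a), at(c), clear(a,a), clear(c,a), clear(c,c), clear(e,a), clear(e,c), clear(e,e), ready(a), ready(c), ready(e)}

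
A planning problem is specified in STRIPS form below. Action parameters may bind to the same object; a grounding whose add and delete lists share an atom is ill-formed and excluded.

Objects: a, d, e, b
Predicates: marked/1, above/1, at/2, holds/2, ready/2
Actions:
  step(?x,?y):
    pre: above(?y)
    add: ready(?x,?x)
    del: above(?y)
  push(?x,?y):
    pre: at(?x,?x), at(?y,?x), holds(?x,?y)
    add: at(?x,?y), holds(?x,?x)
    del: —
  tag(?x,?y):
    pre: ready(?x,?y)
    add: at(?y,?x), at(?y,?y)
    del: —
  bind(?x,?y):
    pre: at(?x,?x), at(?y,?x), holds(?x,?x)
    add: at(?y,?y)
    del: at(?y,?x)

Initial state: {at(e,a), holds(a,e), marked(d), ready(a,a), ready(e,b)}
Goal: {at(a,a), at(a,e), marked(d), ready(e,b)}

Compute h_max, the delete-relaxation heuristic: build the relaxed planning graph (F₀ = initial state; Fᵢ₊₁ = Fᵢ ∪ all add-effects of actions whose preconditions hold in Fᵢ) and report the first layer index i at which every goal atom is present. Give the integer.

2

F0 = init (5 atoms)
F1 = F0 ∪ {at(a,a), at(b,b), at(b,e)}  (8 atoms)
F2 = F1 ∪ {at(a,e), holds(a,a)}  (10 atoms)
goal ⊆ F2  ⇒  h_max = 2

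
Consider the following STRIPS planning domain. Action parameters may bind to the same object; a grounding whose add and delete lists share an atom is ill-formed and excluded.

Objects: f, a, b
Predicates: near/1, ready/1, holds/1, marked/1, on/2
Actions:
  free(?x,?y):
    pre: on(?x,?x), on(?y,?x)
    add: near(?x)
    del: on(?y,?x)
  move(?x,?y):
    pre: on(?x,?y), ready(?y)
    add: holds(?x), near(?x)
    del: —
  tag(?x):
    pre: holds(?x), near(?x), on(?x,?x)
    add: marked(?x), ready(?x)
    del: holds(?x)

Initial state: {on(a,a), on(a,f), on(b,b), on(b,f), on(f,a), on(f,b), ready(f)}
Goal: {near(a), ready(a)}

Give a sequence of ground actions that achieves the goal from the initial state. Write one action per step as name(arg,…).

move(a,f); tag(a)

1. move(a,f)  →  {holds(a), near(a), on(a,a), on(a,f), on(b,b), on(b,f), on(f,a), on(f,b), ready(f)}
2. tag(a)  →  {marked(a), near(a), on(a,a), on(a,f), on(b,b), on(b,f), on(f,a), on(f,b), ready(a), ready(f)}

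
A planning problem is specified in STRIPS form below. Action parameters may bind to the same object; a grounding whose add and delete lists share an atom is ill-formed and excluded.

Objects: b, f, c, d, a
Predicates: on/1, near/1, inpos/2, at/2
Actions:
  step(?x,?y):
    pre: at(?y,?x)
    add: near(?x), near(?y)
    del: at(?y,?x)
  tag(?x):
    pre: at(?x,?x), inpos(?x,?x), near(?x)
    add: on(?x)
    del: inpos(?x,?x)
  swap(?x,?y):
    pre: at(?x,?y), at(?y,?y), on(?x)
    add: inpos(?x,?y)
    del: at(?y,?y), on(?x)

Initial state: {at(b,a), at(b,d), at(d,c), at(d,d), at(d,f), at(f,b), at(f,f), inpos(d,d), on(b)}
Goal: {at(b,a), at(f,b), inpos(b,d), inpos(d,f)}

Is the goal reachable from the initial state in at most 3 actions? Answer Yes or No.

1. step(c,d)  →  {at(b,a), at(b,d), at(d,d), at(d,f), at(f,b), at(f,f), inpos(d,d), near(c), near(d), on(b)}
2. tag(d)  →  {at(b,a), at(b,d), at(d,d), at(d,f), at(f,b), at(f,f), near(c), near(d), on(b), on(d)}
3. swap(b,d)  →  {at(b,a), at(b,d), at(d,f), at(f,b), at(f,f), inpos(b,d), near(c), near(d), on(d)}
4. swap(d,f)  →  {at(b,a), at(b,d), at(d,f), at(f,b), inpos(b,d), inpos(d,f), near(c), near(d)}
optimal plan length = 4; 4 > 3

No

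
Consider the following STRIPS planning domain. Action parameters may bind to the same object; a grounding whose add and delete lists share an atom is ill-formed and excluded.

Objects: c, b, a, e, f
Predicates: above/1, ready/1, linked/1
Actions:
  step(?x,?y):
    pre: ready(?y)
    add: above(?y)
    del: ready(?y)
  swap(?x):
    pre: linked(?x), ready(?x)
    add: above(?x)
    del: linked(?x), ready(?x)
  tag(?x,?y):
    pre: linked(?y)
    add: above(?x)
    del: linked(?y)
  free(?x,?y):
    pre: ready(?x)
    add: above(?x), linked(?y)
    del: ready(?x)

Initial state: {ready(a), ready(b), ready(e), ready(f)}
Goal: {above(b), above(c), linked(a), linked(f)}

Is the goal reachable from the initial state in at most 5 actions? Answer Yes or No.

Yes

1. free(b,c)  →  {above(b), linked(c), ready(a), ready(e), ready(f)}
2. tag(c,c)  →  {above(b), above(c), ready(a), ready(e), ready(f)}
3. free(a,a)  →  {above(a), above(b), above(c), linked(a), ready(e), ready(f)}
4. free(e,f)  →  {above(a), above(b), above(c), above(e), linked(a), linked(f), ready(f)}
optimal plan length = 4; 4 ≤ 5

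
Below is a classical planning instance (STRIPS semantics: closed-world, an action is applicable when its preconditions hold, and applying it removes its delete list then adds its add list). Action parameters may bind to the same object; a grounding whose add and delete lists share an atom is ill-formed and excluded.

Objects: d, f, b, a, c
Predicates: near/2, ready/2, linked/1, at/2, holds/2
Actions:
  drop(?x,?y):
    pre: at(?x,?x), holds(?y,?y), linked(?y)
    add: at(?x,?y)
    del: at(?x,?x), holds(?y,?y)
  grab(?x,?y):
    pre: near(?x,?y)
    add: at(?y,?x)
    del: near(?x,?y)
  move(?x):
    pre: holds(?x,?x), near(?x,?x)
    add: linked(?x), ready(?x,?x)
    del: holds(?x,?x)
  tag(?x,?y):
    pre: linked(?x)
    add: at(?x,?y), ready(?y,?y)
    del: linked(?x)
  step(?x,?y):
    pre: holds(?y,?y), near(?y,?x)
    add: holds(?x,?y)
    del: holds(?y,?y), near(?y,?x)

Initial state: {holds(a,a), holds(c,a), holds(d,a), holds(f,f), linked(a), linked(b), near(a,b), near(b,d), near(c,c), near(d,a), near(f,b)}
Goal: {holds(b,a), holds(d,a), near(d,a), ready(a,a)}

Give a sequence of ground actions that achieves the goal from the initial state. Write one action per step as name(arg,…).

tag(b,a); step(b,a)

1. tag(b,a)  →  {at(b,a), holds(a,a), holds(c,a), holds(d,a), holds(f,f), linked(a), near(a,b), near(b,d), near(c,c), near(d,a), near(f,b), ready(a,a)}
2. step(b,a)  →  {at(b,a), holds(b,a), holds(c,a), holds(d,a), holds(f,f), linked(a), near(b,d), near(c,c), near(d,a), near(f,b), ready(a,a)}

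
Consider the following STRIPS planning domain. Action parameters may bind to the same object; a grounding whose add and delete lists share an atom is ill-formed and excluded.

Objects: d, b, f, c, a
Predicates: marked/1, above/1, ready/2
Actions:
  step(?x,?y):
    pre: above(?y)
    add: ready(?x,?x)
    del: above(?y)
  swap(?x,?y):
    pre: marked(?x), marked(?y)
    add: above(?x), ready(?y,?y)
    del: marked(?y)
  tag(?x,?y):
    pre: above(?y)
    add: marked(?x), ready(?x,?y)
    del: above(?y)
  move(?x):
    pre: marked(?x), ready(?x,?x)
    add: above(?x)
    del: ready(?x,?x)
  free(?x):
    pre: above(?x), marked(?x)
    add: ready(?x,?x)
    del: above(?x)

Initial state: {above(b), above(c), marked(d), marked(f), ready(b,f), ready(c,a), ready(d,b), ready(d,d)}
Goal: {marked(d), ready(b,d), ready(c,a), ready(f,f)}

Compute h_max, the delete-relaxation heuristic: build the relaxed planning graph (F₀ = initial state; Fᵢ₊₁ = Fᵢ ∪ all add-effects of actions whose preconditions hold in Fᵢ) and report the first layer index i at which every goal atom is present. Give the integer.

F0 = init (8 atoms)
F1 = F0 ∪ {above(d), above(f), marked(a), marked(b), marked(c), ready(a,a), ready(a,b), ready(a,c), ready(b,b), ready(b,c), ready(c,b), ready(c,c), ready(d,c), ready(f,b), ready(f,c), ready(f,f)}  (24 atoms)
F2 = F1 ∪ {above(a), ready(a,d), ready(a,f), ready(b,d), ready(c,d), ready(c,f), ready(d,f), ready(f,d)}  (32 atoms)
goal ⊆ F2  ⇒  h_max = 2

2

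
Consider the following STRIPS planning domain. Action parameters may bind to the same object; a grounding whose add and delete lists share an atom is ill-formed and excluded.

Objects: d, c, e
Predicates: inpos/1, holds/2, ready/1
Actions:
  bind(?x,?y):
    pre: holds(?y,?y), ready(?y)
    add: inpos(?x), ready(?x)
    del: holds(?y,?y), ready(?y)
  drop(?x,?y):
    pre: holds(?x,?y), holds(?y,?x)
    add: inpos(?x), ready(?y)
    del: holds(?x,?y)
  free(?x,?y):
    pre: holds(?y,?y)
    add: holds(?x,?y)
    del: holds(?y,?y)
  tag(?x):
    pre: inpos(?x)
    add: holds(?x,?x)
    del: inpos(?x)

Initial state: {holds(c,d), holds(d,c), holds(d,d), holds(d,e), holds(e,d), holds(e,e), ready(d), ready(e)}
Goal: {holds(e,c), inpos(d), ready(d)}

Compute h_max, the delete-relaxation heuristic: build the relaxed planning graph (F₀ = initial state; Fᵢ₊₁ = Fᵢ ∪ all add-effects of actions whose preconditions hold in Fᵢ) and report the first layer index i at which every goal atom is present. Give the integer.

3

F0 = init (8 atoms)
F1 = F0 ∪ {holds(c,e), inpos(c), inpos(d), inpos(e), ready(c)}  (13 atoms)
F2 = F1 ∪ {holds(c,c)}  (14 atoms)
F3 = F2 ∪ {holds(e,c)}  (15 atoms)
goal ⊆ F3  ⇒  h_max = 3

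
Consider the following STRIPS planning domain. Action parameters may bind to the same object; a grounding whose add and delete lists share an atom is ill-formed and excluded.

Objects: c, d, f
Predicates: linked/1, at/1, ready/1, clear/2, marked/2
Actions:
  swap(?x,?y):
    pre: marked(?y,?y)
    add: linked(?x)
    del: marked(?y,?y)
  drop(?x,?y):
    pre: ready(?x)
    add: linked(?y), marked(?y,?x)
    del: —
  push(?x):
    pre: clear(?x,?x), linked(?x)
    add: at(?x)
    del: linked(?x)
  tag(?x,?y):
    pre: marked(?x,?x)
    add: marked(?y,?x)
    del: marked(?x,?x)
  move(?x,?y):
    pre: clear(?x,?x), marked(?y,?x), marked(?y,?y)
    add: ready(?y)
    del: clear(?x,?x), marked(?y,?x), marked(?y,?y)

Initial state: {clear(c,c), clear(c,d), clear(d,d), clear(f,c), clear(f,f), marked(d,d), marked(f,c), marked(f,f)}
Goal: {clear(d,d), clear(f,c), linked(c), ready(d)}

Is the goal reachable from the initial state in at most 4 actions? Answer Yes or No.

1. tag(f,d)  →  {clear(c,c), clear(c,d), clear(d,d), clear(f,c), clear(f,f), marked(d,d), marked(d,f), marked(f,c)}
2. move(f,d)  →  {clear(c,c), clear(c,d), clear(d,d), clear(f,c), marked(f,c), ready(d)}
3. drop(d,c)  →  {clear(c,c), clear(c,d), clear(d,d), clear(f,c), linked(c), marked(c,d), marked(f,c), ready(d)}
optimal plan length = 3; 3 ≤ 4

Yes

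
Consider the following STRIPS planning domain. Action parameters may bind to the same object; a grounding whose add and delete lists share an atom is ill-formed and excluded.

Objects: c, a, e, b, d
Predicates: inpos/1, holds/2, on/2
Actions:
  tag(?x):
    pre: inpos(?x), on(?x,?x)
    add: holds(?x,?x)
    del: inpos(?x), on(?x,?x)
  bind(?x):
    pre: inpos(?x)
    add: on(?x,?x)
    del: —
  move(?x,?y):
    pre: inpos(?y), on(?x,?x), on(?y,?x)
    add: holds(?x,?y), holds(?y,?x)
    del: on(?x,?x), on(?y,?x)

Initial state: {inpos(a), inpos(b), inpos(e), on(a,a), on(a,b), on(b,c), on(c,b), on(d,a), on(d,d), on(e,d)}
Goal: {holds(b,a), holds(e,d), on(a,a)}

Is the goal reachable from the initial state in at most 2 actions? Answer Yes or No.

1. bind(b)  →  {inpos(a), inpos(b), inpos(e), on(a,a), on(a,b), on(b,b), on(b,c), on(c,b), on(d,a), on(d,d), on(e,d)}
2. move(b,a)  →  {holds(a,b), holds(b,a), inpos(a), inpos(b), inpos(e), on(a,a), on(b,c), on(c,b), on(d,a), on(d,d), on(e,d)}
3. move(d,e)  →  {holds(a,b), holds(b,a), holds(d,e), holds(e,d), inpos(a), inpos(b), inpos(e), on(a,a), on(b,c), on(c,b), on(d,a)}
optimal plan length = 3; 3 > 2

No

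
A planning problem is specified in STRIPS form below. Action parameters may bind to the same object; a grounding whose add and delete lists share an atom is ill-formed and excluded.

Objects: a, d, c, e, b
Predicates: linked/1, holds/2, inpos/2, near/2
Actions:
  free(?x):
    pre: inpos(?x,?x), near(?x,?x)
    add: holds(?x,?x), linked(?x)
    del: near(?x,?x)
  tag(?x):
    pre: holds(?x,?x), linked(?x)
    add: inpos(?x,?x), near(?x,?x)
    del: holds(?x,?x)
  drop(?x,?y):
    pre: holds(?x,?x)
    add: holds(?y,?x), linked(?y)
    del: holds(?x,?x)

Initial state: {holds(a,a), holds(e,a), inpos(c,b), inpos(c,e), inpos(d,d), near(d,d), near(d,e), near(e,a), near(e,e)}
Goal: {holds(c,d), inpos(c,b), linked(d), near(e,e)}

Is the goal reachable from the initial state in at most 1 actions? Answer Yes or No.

1. free(d)  →  {holds(a,a), holds(d,d), holds(e,a), inpos(c,b), inpos(c,e), inpos(d,d), linked(d), near(d,e), near(e,a), near(e,e)}
2. drop(d,c)  →  {holds(a,a), holds(c,d), holds(e,a), inpos(c,b), inpos(c,e), inpos(d,d), linked(c), linked(d), near(d,e), near(e,a), near(e,e)}
optimal plan length = 2; 2 > 1

No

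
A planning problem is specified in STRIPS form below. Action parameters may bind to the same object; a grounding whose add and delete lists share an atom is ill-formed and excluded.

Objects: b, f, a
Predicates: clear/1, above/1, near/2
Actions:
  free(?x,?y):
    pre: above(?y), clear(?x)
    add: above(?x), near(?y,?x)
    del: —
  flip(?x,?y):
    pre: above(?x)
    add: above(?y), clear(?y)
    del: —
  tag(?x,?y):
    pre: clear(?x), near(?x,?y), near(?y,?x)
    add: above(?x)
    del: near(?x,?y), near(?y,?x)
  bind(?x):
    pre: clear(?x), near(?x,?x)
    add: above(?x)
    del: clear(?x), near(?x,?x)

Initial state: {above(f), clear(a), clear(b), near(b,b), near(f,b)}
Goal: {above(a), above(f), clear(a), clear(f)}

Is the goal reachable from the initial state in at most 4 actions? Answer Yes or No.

1. free(a,f)  →  {above(a), above(f), clear(a), clear(b), near(b,b), near(f,a), near(f,b)}
2. flip(f,f)  →  {above(a), above(f), clear(a), clear(b), clear(f), near(b,b), near(f,a), near(f,b)}
optimal plan length = 2; 2 ≤ 4

Yes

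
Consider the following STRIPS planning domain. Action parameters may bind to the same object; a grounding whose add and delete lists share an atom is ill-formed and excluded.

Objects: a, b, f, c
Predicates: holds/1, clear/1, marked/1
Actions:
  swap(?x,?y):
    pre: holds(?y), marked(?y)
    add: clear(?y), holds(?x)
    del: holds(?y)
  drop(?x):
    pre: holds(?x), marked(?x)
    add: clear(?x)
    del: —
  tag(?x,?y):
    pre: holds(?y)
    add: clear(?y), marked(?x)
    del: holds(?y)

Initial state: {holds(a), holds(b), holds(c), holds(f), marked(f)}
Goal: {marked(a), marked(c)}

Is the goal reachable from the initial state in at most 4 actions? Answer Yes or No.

1. tag(a,a)  →  {clear(a), holds(b), holds(c), holds(f), marked(a), marked(f)}
2. tag(c,b)  →  {clear(a), clear(b), holds(c), holds(f), marked(a), marked(c), marked(f)}
optimal plan length = 2; 2 ≤ 4

Yes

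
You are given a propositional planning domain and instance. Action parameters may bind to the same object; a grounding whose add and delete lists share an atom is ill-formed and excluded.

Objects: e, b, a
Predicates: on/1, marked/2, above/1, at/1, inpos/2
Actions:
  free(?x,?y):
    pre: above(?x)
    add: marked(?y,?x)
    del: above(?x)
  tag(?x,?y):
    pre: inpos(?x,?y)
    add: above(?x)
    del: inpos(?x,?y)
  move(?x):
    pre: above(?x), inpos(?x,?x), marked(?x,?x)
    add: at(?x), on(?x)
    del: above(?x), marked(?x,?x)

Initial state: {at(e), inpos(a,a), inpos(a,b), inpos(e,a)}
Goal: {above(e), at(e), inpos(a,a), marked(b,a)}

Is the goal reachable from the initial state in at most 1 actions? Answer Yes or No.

1. tag(e,a)  →  {above(e), at(e), inpos(a,a), inpos(a,b)}
2. tag(a,b)  →  {above(a), above(e), at(e), inpos(a,a)}
3. free(a,b)  →  {above(e), at(e), inpos(a,a), marked(b,a)}
optimal plan length = 3; 3 > 1

No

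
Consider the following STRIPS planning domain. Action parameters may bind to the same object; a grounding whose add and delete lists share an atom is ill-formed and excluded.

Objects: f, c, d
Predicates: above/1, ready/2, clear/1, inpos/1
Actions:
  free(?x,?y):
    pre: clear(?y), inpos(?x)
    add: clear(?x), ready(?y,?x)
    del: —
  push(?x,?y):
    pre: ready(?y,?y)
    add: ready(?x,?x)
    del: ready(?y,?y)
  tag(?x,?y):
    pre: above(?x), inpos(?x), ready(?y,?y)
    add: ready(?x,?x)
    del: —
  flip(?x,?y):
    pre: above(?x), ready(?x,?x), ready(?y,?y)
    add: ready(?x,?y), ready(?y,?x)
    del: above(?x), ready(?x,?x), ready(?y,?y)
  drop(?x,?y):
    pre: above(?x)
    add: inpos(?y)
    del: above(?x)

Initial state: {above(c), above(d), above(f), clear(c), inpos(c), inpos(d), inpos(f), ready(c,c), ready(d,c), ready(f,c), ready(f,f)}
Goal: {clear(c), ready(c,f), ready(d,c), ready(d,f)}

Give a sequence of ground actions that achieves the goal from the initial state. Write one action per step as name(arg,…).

free(f,c); free(d,f); free(f,d)

1. free(f,c)  →  {above(c), above(d), above(f), clear(c), clear(f), inpos(c), inpos(d), inpos(f), ready(c,c), ready(c,f), ready(d,c), ready(f,c), ready(f,f)}
2. free(d,f)  →  {above(c), above(d), above(f), clear(c), clear(d), clear(f), inpos(c), inpos(d), inpos(f), ready(c,c), ready(c,f), ready(d,c), ready(f,c), ready(f,d), ready(f,f)}
3. free(f,d)  →  {above(c), above(d), above(f), clear(c), clear(d), clear(f), inpos(c), inpos(d), inpos(f), ready(c,c), ready(c,f), ready(d,c), ready(d,f), ready(f,c), ready(f,d), ready(f,f)}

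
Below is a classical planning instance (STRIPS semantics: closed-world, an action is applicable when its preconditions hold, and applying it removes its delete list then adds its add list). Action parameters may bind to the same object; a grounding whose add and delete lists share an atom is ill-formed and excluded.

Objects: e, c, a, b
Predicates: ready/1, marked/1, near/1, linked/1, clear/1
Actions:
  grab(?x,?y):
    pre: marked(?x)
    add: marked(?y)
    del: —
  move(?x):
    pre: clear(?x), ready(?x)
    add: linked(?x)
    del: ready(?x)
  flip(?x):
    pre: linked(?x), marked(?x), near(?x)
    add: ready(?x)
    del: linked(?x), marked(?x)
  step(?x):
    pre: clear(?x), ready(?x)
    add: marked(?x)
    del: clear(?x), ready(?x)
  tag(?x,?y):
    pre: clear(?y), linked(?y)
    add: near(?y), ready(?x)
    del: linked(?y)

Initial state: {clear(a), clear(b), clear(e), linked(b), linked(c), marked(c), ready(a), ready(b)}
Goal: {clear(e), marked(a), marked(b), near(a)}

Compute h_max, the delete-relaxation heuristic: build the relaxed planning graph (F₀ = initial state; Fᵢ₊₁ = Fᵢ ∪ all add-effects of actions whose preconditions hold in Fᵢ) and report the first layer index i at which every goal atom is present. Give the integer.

2

F0 = init (8 atoms)
F1 = F0 ∪ {linked(a), marked(a), marked(b), marked(e), near(b), ready(c), ready(e)}  (15 atoms)
F2 = F1 ∪ {linked(e), near(a)}  (17 atoms)
goal ⊆ F2  ⇒  h_max = 2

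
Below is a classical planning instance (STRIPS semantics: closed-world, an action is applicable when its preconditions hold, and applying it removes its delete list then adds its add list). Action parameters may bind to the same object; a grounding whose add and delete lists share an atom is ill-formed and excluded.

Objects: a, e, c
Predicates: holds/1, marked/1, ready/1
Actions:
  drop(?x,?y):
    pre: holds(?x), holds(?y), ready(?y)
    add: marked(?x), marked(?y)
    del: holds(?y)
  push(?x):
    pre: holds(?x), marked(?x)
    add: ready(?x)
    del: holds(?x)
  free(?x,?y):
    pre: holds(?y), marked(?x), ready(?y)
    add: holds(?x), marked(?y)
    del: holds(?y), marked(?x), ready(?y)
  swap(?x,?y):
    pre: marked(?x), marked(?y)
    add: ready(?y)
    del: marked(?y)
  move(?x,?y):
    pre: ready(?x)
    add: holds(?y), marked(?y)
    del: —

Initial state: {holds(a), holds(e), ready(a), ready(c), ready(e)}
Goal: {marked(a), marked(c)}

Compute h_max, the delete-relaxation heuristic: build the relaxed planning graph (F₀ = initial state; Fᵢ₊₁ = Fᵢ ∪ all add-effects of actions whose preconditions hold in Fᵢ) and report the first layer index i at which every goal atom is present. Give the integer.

F0 = init (5 atoms)
F1 = F0 ∪ {holds(c), marked(a), marked(c), marked(e)}  (9 atoms)
goal ⊆ F1  ⇒  h_max = 1

1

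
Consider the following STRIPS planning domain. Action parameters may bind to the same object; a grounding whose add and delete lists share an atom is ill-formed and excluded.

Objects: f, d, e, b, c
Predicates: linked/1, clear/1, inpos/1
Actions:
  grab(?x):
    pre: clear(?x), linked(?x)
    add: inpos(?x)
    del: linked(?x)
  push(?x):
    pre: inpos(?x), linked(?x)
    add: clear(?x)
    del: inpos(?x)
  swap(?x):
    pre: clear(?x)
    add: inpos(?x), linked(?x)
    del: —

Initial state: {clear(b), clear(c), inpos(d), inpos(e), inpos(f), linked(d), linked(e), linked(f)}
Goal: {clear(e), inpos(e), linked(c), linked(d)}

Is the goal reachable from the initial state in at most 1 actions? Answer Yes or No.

1. push(e)  →  {clear(b), clear(c), clear(e), inpos(d), inpos(f), linked(d), linked(e), linked(f)}
2. grab(e)  →  {clear(b), clear(c), clear(e), inpos(d), inpos(e), inpos(f), linked(d), linked(f)}
3. swap(c)  →  {clear(b), clear(c), clear(e), inpos(c), inpos(d), inpos(e), inpos(f), linked(c), linked(d), linked(f)}
optimal plan length = 3; 3 > 1

No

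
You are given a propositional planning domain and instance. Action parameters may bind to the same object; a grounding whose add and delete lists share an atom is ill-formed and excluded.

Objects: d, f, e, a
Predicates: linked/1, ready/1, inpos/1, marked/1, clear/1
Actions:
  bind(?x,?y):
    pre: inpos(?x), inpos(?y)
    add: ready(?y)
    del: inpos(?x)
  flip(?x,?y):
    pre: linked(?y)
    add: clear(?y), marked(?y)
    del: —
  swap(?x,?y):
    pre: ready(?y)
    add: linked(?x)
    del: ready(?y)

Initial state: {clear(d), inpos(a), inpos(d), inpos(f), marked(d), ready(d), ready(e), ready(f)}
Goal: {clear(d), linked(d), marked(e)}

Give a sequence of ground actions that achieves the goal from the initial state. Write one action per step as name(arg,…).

swap(d,d); swap(e,f); flip(d,e)

1. swap(d,d)  →  {clear(d), inpos(a), inpos(d), inpos(f), linked(d), marked(d), ready(e), ready(f)}
2. swap(e,f)  →  {clear(d), inpos(a), inpos(d), inpos(f), linked(d), linked(e), marked(d), ready(e)}
3. flip(d,e)  →  {clear(d), clear(e), inpos(a), inpos(d), inpos(f), linked(d), linked(e), marked(d), marked(e), ready(e)}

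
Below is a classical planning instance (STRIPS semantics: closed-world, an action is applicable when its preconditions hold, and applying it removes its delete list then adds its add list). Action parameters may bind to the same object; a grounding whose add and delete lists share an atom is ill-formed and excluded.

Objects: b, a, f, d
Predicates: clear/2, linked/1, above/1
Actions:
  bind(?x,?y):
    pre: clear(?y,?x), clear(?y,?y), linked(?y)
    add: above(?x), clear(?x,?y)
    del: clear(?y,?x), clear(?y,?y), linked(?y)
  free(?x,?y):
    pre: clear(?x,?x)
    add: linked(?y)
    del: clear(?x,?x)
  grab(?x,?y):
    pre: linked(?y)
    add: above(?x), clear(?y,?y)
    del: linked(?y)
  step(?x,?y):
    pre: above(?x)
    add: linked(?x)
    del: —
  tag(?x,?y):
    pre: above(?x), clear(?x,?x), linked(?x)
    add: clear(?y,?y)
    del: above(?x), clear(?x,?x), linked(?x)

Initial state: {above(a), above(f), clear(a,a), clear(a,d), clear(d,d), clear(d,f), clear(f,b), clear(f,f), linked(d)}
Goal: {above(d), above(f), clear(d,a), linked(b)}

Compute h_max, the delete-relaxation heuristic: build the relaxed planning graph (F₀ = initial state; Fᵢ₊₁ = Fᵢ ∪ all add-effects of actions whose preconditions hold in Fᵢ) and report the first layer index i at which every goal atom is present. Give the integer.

2

F0 = init (9 atoms)
F1 = F0 ∪ {above(b), above(d), clear(f,d), linked(a), linked(b), linked(f)}  (15 atoms)
F2 = F1 ∪ {clear(b,b), clear(b,f), clear(d,a)}  (18 atoms)
goal ⊆ F2  ⇒  h_max = 2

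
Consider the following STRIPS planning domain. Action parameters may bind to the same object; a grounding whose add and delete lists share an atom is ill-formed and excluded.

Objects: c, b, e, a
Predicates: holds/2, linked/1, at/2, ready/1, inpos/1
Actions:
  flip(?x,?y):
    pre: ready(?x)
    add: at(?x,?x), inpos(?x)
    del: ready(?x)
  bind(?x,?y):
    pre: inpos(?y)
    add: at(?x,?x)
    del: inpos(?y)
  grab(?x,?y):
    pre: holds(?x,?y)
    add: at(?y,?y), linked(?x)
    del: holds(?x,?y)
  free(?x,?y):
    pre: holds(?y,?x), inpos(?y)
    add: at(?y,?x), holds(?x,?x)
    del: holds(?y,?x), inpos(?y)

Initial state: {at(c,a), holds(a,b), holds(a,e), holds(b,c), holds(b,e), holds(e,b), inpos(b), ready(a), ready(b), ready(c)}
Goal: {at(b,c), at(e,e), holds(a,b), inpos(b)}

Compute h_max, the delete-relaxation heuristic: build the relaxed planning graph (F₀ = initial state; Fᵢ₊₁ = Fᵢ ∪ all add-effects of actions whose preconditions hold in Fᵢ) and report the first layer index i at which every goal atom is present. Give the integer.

F0 = init (10 atoms)
F1 = F0 ∪ {at(a,a), at(b,b), at(b,c), at(b,e), at(c,c), at(e,e), holds(c,c), holds(e,e), inpos(a), inpos(c), linked(a), linked(b), linked(e)}  (23 atoms)
goal ⊆ F1  ⇒  h_max = 1

1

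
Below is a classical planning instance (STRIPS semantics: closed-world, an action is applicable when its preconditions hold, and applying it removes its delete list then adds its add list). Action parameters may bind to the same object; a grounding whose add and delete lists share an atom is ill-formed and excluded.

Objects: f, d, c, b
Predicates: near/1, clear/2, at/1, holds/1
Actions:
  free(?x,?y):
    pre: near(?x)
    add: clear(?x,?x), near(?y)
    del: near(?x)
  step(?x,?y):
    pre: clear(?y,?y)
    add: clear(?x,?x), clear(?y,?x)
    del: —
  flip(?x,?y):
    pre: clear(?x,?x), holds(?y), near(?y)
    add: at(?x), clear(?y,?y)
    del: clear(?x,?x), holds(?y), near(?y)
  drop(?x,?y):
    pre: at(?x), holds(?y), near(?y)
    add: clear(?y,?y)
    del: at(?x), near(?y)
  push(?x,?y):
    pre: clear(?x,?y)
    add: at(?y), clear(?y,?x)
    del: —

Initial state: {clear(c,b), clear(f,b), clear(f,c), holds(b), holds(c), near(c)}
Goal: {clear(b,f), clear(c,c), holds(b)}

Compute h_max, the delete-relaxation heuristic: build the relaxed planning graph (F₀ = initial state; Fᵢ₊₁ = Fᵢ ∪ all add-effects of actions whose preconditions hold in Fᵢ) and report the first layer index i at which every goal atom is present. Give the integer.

1

F0 = init (6 atoms)
F1 = F0 ∪ {at(b), at(c), clear(b,c), clear(b,f), clear(c,c), clear(c,f), near(b), near(d), near(f)}  (15 atoms)
goal ⊆ F1  ⇒  h_max = 1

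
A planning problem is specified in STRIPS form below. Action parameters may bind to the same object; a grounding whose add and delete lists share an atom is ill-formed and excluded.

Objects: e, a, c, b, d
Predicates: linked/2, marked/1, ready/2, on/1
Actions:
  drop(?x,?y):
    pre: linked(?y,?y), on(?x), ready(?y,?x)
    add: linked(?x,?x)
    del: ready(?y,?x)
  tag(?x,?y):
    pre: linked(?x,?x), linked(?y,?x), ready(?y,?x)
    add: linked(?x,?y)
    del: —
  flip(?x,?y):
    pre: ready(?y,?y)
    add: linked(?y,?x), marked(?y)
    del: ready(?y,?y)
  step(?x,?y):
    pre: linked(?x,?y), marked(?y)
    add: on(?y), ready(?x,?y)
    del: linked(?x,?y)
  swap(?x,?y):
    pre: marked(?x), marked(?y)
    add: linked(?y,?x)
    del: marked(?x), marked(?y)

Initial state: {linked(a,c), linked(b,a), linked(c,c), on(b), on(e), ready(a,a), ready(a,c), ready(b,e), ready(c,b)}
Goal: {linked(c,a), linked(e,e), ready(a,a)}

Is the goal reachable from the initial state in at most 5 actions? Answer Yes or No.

1. drop(b,c)  →  {linked(a,c), linked(b,a), linked(b,b), linked(c,c), on(b), on(e), ready(a,a), ready(a,c), ready(b,e)}
2. drop(e,b)  →  {linked(a,c), linked(b,a), linked(b,b), linked(c,c), linked(e,e), on(b), on(e), ready(a,a), ready(a,c)}
3. tag(c,a)  →  {linked(a,c), linked(b,a), linked(b,b), linked(c,a), linked(c,c), linked(e,e), on(b), on(e), ready(a,a), ready(a,c)}
optimal plan length = 3; 3 ≤ 5

Yes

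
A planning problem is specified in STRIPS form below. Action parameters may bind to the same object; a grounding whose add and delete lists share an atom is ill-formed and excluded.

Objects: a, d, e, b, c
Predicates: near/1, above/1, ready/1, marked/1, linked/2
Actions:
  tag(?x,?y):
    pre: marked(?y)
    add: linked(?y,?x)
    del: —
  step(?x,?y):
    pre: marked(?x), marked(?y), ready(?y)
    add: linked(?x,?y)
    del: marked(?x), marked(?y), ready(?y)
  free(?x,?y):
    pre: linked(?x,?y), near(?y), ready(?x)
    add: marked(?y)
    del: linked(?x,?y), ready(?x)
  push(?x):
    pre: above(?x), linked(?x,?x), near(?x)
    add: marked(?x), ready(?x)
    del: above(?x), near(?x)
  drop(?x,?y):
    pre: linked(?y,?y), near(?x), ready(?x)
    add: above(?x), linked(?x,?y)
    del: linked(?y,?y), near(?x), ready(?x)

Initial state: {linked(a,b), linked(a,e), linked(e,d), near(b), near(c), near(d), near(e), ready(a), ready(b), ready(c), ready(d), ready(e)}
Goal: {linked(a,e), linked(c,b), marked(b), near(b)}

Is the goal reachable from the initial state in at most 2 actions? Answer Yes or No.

No

1. free(a,b)  →  {linked(a,e), linked(e,d), marked(b), near(b), near(c), near(d), near(e), ready(b), ready(c), ready(d), ready(e)}
2. tag(b,b)  →  {linked(a,e), linked(b,b), linked(e,d), marked(b), near(b), near(c), near(d), near(e), ready(b), ready(c), ready(d), ready(e)}
3. drop(c,b)  →  {above(c), linked(a,e), linked(c,b), linked(e,d), marked(b), near(b), near(d), near(e), ready(b), ready(d), ready(e)}
optimal plan length = 3; 3 > 2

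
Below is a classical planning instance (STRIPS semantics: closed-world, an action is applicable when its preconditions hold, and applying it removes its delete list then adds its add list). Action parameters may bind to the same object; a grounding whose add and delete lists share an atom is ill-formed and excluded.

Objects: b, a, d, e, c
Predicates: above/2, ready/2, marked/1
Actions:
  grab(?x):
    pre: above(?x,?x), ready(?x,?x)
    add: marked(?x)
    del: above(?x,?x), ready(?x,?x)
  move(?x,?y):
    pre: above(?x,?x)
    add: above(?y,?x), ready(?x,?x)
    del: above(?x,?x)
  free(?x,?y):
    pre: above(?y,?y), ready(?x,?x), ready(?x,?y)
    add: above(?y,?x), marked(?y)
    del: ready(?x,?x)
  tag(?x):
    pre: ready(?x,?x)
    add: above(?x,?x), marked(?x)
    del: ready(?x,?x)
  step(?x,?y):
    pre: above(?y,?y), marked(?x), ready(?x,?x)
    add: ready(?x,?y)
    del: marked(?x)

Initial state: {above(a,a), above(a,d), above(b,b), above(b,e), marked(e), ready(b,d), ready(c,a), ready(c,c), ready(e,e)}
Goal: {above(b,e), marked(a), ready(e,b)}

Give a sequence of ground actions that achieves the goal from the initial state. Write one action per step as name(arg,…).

1. free(c,a)  →  {above(a,a), above(a,c), above(a,d), above(b,b), above(b,e), marked(a), marked(e), ready(b,d), ready(c,a), ready(e,e)}
2. step(e,b)  →  {above(a,a), above(a,c), above(a,d), above(b,b), above(b,e), marked(a), ready(b,d), ready(c,a), ready(e,b), ready(e,e)}

free(c,a); step(e,b)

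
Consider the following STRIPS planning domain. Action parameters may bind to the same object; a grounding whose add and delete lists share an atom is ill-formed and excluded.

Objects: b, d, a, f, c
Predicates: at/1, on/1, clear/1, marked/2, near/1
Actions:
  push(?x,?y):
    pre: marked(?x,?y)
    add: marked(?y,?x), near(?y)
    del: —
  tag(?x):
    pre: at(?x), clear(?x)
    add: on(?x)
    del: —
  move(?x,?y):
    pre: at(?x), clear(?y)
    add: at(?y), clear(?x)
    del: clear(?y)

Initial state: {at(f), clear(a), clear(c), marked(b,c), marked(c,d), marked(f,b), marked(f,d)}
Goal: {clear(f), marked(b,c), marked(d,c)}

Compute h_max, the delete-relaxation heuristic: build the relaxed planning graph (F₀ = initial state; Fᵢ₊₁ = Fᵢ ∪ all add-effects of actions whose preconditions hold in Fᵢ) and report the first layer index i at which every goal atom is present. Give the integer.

1

F0 = init (7 atoms)
F1 = F0 ∪ {at(a), at(c), clear(f), marked(b,f), marked(c,b), marked(d,c), marked(d,f), near(b), near(c), near(d)}  (17 atoms)
goal ⊆ F1  ⇒  h_max = 1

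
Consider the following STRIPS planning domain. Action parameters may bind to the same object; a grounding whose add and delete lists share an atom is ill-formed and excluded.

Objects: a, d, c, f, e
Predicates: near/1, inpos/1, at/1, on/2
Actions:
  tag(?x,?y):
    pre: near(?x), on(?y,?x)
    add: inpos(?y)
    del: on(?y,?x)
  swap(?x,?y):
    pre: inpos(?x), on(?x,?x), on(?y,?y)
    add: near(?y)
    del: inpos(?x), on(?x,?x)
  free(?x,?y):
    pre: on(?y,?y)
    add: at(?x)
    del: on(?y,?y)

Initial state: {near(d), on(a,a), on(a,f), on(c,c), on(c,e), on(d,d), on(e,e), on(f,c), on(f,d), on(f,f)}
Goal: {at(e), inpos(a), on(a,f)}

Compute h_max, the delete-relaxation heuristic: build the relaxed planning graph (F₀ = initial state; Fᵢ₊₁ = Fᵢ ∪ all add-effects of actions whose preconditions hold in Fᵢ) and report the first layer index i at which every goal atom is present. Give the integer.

F0 = init (10 atoms)
F1 = F0 ∪ {at(a), at(c), at(d), at(e), at(f), inpos(d), inpos(f)}  (17 atoms)
F2 = F1 ∪ {near(a), near(c), near(e), near(f)}  (21 atoms)
F3 = F2 ∪ {inpos(a), inpos(c), inpos(e)}  (24 atoms)
goal ⊆ F3  ⇒  h_max = 3

3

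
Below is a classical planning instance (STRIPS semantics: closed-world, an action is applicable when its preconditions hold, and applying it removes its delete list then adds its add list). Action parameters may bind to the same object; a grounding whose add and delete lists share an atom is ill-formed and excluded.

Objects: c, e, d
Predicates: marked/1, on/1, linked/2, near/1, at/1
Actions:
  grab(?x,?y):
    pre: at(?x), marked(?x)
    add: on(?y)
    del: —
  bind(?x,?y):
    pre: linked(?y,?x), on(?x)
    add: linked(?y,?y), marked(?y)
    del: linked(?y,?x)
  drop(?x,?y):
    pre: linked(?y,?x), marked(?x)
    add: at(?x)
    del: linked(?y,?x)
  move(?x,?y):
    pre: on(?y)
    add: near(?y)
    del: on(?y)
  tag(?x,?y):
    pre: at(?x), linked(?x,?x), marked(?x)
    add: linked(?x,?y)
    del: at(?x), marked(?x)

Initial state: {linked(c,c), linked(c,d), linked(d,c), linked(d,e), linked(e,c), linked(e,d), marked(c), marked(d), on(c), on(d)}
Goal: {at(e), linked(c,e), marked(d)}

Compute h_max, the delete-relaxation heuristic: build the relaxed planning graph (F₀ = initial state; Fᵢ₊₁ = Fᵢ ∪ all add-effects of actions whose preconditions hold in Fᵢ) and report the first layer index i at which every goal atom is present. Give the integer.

2

F0 = init (10 atoms)
F1 = F0 ∪ {at(c), at(d), linked(d,d), linked(e,e), marked(e), near(c), near(d)}  (17 atoms)
F2 = F1 ∪ {at(e), linked(c,e), on(e)}  (20 atoms)
goal ⊆ F2  ⇒  h_max = 2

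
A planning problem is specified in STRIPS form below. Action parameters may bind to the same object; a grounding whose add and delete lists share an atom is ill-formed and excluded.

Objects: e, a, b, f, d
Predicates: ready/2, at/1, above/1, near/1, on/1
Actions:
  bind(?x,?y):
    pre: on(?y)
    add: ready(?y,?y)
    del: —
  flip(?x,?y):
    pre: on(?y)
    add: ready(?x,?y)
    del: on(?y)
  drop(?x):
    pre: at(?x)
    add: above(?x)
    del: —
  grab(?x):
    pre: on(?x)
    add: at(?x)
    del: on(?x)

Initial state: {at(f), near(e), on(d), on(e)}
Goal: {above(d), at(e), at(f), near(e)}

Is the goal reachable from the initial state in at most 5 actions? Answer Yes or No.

1. grab(e)  →  {at(e), at(f), near(e), on(d)}
2. grab(d)  →  {at(d), at(e), at(f), near(e)}
3. drop(d)  →  {above(d), at(d), at(e), at(f), near(e)}
optimal plan length = 3; 3 ≤ 5

Yes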